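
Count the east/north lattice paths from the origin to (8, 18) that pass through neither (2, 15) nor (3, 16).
Number of paths = 1536214

Inclusion–exclusion. Total paths: C(26, 8) = 1562275. Through P₁: C(17, 2)·C(9, 6) = 11424. Through P₂: C(19, 3)·C(7, 5) = 20349. Since P₁ is strictly southwest of P₂, a monotone path through both must visit P₁ then P₂; paths through both = C(17, 2)·C(2, 1)·C(7, 5) = 5712. Avoid both = 1562275 − 11424 − 20349 + 5712 = 1536214.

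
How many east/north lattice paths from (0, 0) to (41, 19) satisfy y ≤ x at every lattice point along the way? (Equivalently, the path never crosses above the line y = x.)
Number of paths = 1119772632212850

By the reflection principle (André's argument), the number of monotone paths to (41, 19) with n ≤ m that never go above y = x is C(60, 41) − C(60, 42) = 2044802197953900 − 925029565741050 = 1119772632212850.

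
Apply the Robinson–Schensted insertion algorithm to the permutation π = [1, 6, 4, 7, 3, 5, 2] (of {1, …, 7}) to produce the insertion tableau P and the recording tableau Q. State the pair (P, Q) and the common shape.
P = [1, 2, 5] / [3, 7] / [4] / [6];  Q = [1, 2, 4] / [3, 6] / [5] / [7];  common shape = (3, 2, 1, 1)

Row-insert the values π_1, π_2, … into P one at a time, bumping the leftmost entry strictly greater than the inserted value down to the next row. The recording tableau Q records, in position (i, j), the step at which that cell was added to P.
  Insert 1 (step 1): P = [1];  Q = [1]
  Insert 6 (step 2): P = [1, 6];  Q = [1, 2]
  Insert 4 (step 3): P = [1, 4] / [6];  Q = [1, 2] / [3]
  Insert 7 (step 4): P = [1, 4, 7] / [6];  Q = [1, 2, 4] / [3]
  Insert 3 (step 5): P = [1, 3, 7] / [4] / [6];  Q = [1, 2, 4] / [3] / [5]
  Insert 5 (step 6): P = [1, 3, 5] / [4, 7] / [6];  Q = [1, 2, 4] / [3, 6] / [5]
  Insert 2 (step 7): P = [1, 2, 5] / [3, 7] / [4] / [6];  Q = [1, 2, 4] / [3, 6] / [5] / [7]
Final shape: (3, 2, 1, 1).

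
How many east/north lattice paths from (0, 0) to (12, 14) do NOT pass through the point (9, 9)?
Number of paths = 6934980

Total paths from (0, 0) to (12, 14): C(26, 12) = 9657700. Paths through (9, 9): (paths (0, 0) → (9, 9)) × (paths (9, 9) → (12, 14)) = C(18, 9) · C(8, 3) = 48620 · 56 = 2722720. Avoidance count = 9657700 − 2722720 = 6934980.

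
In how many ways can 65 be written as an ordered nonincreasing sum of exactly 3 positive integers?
p(65, 3 parts) = 352

Partitions of n into exactly k parts are in bijection with partitions of n − k into at most k parts (subtract 1 from each part). So p(65, exactly 3) = p(62, parts ≤ 3). Computing via the recurrence p(m, j) = p(m, j−1) + p(m−j, j) gives 352.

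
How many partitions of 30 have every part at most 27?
p(30, parts ≤ 27) = 5600

Use the recurrence p(n, m) = p(n, m−1) + p(n−m, m): either the largest part is < m (count p(n, m−1)) or the largest part is exactly m (remove one copy of m, count p(n−m, m)). With p(0, ·) = 1 this gives p(30, parts ≤ 27) = 5600. (By conjugating Young diagrams, this also counts partitions of 30 into at most 27 parts.)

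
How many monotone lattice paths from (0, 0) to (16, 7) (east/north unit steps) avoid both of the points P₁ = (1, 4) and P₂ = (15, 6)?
Number of paths = 133749

Inclusion–exclusion. Total paths: C(23, 16) = 245157. Through P₁: C(5, 1)·C(18, 15) = 4080. Through P₂: C(21, 15)·C(2, 1) = 108528. Since P₁ is strictly southwest of P₂, a monotone path through both must visit P₁ then P₂; paths through both = C(5, 1)·C(16, 14)·C(2, 1) = 1200. Avoid both = 245157 − 4080 − 108528 + 1200 = 133749.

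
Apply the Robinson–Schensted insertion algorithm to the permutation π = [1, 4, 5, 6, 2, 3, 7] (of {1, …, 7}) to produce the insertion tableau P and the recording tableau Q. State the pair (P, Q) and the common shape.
P = [1, 2, 3, 6, 7] / [4, 5];  Q = [1, 2, 3, 4, 7] / [5, 6];  common shape = (5, 2)

Row-insert the values π_1, π_2, … into P one at a time, bumping the leftmost entry strictly greater than the inserted value down to the next row. The recording tableau Q records, in position (i, j), the step at which that cell was added to P.
  Insert 1 (step 1): P = [1];  Q = [1]
  Insert 4 (step 2): P = [1, 4];  Q = [1, 2]
  Insert 5 (step 3): P = [1, 4, 5];  Q = [1, 2, 3]
  Insert 6 (step 4): P = [1, 4, 5, 6];  Q = [1, 2, 3, 4]
  Insert 2 (step 5): P = [1, 2, 5, 6] / [4];  Q = [1, 2, 3, 4] / [5]
  Insert 3 (step 6): P = [1, 2, 3, 6] / [4, 5];  Q = [1, 2, 3, 4] / [5, 6]
  Insert 7 (step 7): P = [1, 2, 3, 6, 7] / [4, 5];  Q = [1, 2, 3, 4, 7] / [5, 6]
Final shape: (5, 2).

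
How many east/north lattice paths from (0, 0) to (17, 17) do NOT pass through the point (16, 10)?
Number of paths = 2291112340

Total paths from (0, 0) to (17, 17): C(34, 17) = 2333606220. Paths through (16, 10): (paths (0, 0) → (16, 10)) × (paths (16, 10) → (17, 17)) = C(26, 16) · C(8, 1) = 5311735 · 8 = 42493880. Avoidance count = 2333606220 − 42493880 = 2291112340.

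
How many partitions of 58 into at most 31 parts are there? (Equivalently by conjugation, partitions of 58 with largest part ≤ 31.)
p(58, parts ≤ 31) = 703488

Use the recurrence p(n, m) = p(n, m−1) + p(n−m, m): either the largest part is < m (count p(n, m−1)) or the largest part is exactly m (remove one copy of m, count p(n−m, m)). With p(0, ·) = 1 this gives p(58, parts ≤ 31) = 703488. (By conjugating Young diagrams, this also counts partitions of 58 into at most 31 parts.)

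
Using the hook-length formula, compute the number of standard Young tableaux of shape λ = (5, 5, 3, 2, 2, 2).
# SYT of shape (5, 5, 3, 2, 2, 2) = 18106088

Hook-length formula: f^λ = n! / Π hook(c), product over all cells c of the Young diagram. For λ = (5, 5, 3, 2, 2, 2), n = 19 boxes. Hook lengths by row (left-to-right, top-to-bottom): [10, 9, 5, 3, 2]; [9, 8, 4, 2, 1]; [6, 5, 1]; [4, 3]; [3, 2]; [2, 1]. Product of hooks = 6718464000. So f^λ = 19! / 6718464000 = 121645100408832000 / 6718464000 = 18106088.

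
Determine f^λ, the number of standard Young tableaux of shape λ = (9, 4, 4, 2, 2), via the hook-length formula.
# SYT of shape (9, 4, 4, 2, 2) = 208916400

Hook-length formula: f^λ = n! / Π hook(c), product over all cells c of the Young diagram. For λ = (9, 4, 4, 2, 2), n = 21 boxes. Hook lengths by row (left-to-right, top-to-bottom): [13, 12, 9, 8, 5, 4, 3, 2, 1]; [7, 6, 3, 2]; [6, 5, 2, 1]; [3, 2]; [2, 1]. Product of hooks = 244552089600. So f^λ = 21! / 244552089600 = 51090942171709440000 / 244552089600 = 208916400.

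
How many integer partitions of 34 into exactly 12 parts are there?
p(34, 12 parts) = 905

Partitions of n into exactly k parts are in bijection with partitions of n − k into at most k parts (subtract 1 from each part). So p(34, exactly 12) = p(22, parts ≤ 12). Computing via the recurrence p(m, j) = p(m, j−1) + p(m−j, j) gives 905.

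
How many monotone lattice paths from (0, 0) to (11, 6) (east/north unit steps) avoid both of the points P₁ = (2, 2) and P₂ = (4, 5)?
Number of paths = 7558

Inclusion–exclusion. Total paths: C(17, 11) = 12376. Through P₁: C(4, 2)·C(13, 9) = 4290. Through P₂: C(9, 4)·C(8, 7) = 1008. Since P₁ is strictly southwest of P₂, a monotone path through both must visit P₁ then P₂; paths through both = C(4, 2)·C(5, 2)·C(8, 7) = 480. Avoid both = 12376 − 4290 − 1008 + 480 = 7558.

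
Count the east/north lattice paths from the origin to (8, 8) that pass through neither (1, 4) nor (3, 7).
Number of paths = 10800

Inclusion–exclusion. Total paths: C(16, 8) = 12870. Through P₁: C(5, 1)·C(11, 7) = 1650. Through P₂: C(10, 3)·C(6, 5) = 720. Since P₁ is strictly southwest of P₂, a monotone path through both must visit P₁ then P₂; paths through both = C(5, 1)·C(5, 2)·C(6, 5) = 300. Avoid both = 12870 − 1650 − 720 + 300 = 10800.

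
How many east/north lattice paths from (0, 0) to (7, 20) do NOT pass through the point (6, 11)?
Number of paths = 764270

Total paths from (0, 0) to (7, 20): C(27, 7) = 888030. Paths through (6, 11): (paths (0, 0) → (6, 11)) × (paths (6, 11) → (7, 20)) = C(17, 6) · C(10, 1) = 12376 · 10 = 123760. Avoidance count = 888030 − 123760 = 764270.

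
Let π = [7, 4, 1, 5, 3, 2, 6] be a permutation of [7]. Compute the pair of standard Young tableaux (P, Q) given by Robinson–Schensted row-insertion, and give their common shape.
P = [1, 2, 6] / [3, 5] / [4] / [7];  Q = [1, 4, 7] / [2, 5] / [3] / [6];  common shape = (3, 2, 1, 1)

Row-insert the values π_1, π_2, … into P one at a time, bumping the leftmost entry strictly greater than the inserted value down to the next row. The recording tableau Q records, in position (i, j), the step at which that cell was added to P.
  Insert 7 (step 1): P = [7];  Q = [1]
  Insert 4 (step 2): P = [4] / [7];  Q = [1] / [2]
  Insert 1 (step 3): P = [1] / [4] / [7];  Q = [1] / [2] / [3]
  Insert 5 (step 4): P = [1, 5] / [4] / [7];  Q = [1, 4] / [2] / [3]
  Insert 3 (step 5): P = [1, 3] / [4, 5] / [7];  Q = [1, 4] / [2, 5] / [3]
  Insert 2 (step 6): P = [1, 2] / [3, 5] / [4] / [7];  Q = [1, 4] / [2, 5] / [3] / [6]
  Insert 6 (step 7): P = [1, 2, 6] / [3, 5] / [4] / [7];  Q = [1, 4, 7] / [2, 5] / [3] / [6]
Final shape: (3, 2, 1, 1).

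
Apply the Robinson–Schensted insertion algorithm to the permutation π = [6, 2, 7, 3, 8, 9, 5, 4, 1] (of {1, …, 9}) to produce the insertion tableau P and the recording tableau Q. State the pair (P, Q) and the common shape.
P = [1, 3, 4, 9] / [2, 7, 8] / [5] / [6];  Q = [1, 3, 5, 6] / [2, 4, 7] / [8] / [9];  common shape = (4, 3, 1, 1)

Row-insert the values π_1, π_2, … into P one at a time, bumping the leftmost entry strictly greater than the inserted value down to the next row. The recording tableau Q records, in position (i, j), the step at which that cell was added to P.
  Insert 6 (step 1): P = [6];  Q = [1]
  Insert 2 (step 2): P = [2] / [6];  Q = [1] / [2]
  Insert 7 (step 3): P = [2, 7] / [6];  Q = [1, 3] / [2]
  Insert 3 (step 4): P = [2, 3] / [6, 7];  Q = [1, 3] / [2, 4]
  Insert 8 (step 5): P = [2, 3, 8] / [6, 7];  Q = [1, 3, 5] / [2, 4]
  Insert 9 (step 6): P = [2, 3, 8, 9] / [6, 7];  Q = [1, 3, 5, 6] / [2, 4]
  Insert 5 (step 7): P = [2, 3, 5, 9] / [6, 7, 8];  Q = [1, 3, 5, 6] / [2, 4, 7]
  Insert 4 (step 8): P = [2, 3, 4, 9] / [5, 7, 8] / [6];  Q = [1, 3, 5, 6] / [2, 4, 7] / [8]
  Insert 1 (step 9): P = [1, 3, 4, 9] / [2, 7, 8] / [5] / [6];  Q = [1, 3, 5, 6] / [2, 4, 7] / [8] / [9]
Final shape: (4, 3, 1, 1).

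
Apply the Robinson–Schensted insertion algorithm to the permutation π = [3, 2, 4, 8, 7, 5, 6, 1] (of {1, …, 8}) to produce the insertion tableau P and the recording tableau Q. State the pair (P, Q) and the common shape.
P = [1, 4, 5, 6] / [2, 7] / [3] / [8];  Q = [1, 3, 4, 7] / [2, 5] / [6] / [8];  common shape = (4, 2, 1, 1)

Row-insert the values π_1, π_2, … into P one at a time, bumping the leftmost entry strictly greater than the inserted value down to the next row. The recording tableau Q records, in position (i, j), the step at which that cell was added to P.
  Insert 3 (step 1): P = [3];  Q = [1]
  Insert 2 (step 2): P = [2] / [3];  Q = [1] / [2]
  Insert 4 (step 3): P = [2, 4] / [3];  Q = [1, 3] / [2]
  Insert 8 (step 4): P = [2, 4, 8] / [3];  Q = [1, 3, 4] / [2]
  Insert 7 (step 5): P = [2, 4, 7] / [3, 8];  Q = [1, 3, 4] / [2, 5]
  Insert 5 (step 6): P = [2, 4, 5] / [3, 7] / [8];  Q = [1, 3, 4] / [2, 5] / [6]
  Insert 6 (step 7): P = [2, 4, 5, 6] / [3, 7] / [8];  Q = [1, 3, 4, 7] / [2, 5] / [6]
  Insert 1 (step 8): P = [1, 4, 5, 6] / [2, 7] / [3] / [8];  Q = [1, 3, 4, 7] / [2, 5] / [6] / [8]
Final shape: (4, 2, 1, 1).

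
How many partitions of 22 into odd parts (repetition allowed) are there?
p_odd(22) = 89

Enumerate partitions using only odd parts via the recurrence o(n, m) = o(n, m−2) + o(n−m, m) over odd m, starting from the largest odd part ≤ n. This gives p_odd(22) = 89. (Euler's theorem: equals the count of distinct-part partitions.)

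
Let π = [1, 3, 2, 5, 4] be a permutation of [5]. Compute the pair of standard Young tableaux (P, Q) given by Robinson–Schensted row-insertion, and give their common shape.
P = [1, 2, 4] / [3, 5];  Q = [1, 2, 4] / [3, 5];  common shape = (3, 2)

Row-insert the values π_1, π_2, … into P one at a time, bumping the leftmost entry strictly greater than the inserted value down to the next row. The recording tableau Q records, in position (i, j), the step at which that cell was added to P.
  Insert 1 (step 1): P = [1];  Q = [1]
  Insert 3 (step 2): P = [1, 3];  Q = [1, 2]
  Insert 2 (step 3): P = [1, 2] / [3];  Q = [1, 2] / [3]
  Insert 5 (step 4): P = [1, 2, 5] / [3];  Q = [1, 2, 4] / [3]
  Insert 4 (step 5): P = [1, 2, 4] / [3, 5];  Q = [1, 2, 4] / [3, 5]
Final shape: (3, 2).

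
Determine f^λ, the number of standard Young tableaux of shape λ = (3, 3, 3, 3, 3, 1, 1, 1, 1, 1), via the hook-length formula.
# SYT of shape (3, 3, 3, 3, 3, 1, 1, 1, 1, 1) = 2469012

Hook-length formula: f^λ = n! / Π hook(c), product over all cells c of the Young diagram. For λ = (3, 3, 3, 3, 3, 1, 1, 1, 1, 1), n = 20 boxes. Hook lengths by row (left-to-right, top-to-bottom): [12, 6, 5]; [11, 5, 4]; [10, 4, 3]; [9, 3, 2]; [8, 2, 1]; [5]; [4]; [3]; [2]; [1]. Product of hooks = 985374720000. So f^λ = 20! / 985374720000 = 2432902008176640000 / 985374720000 = 2469012.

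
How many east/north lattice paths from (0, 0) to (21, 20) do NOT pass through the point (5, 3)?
Number of paths = 203787963060

Total paths from (0, 0) to (21, 20): C(41, 21) = 269128937220. Paths through (5, 3): (paths (0, 0) → (5, 3)) × (paths (5, 3) → (21, 20)) = C(8, 5) · C(33, 16) = 56 · 1166803110 = 65340974160. Avoidance count = 269128937220 − 65340974160 = 203787963060.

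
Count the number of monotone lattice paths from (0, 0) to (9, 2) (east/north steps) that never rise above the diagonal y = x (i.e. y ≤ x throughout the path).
Number of paths = 44

By the reflection principle (André's argument), the number of monotone paths to (9, 2) with n ≤ m that never go above y = x is C(11, 9) − C(11, 10) = 55 − 11 = 44.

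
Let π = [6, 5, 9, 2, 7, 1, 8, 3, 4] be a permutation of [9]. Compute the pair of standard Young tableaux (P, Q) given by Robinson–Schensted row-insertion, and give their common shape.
P = [1, 3, 4] / [2, 7, 8] / [5, 9] / [6];  Q = [1, 3, 7] / [2, 5, 9] / [4, 8] / [6];  common shape = (3, 3, 2, 1)

Row-insert the values π_1, π_2, … into P one at a time, bumping the leftmost entry strictly greater than the inserted value down to the next row. The recording tableau Q records, in position (i, j), the step at which that cell was added to P.
  Insert 6 (step 1): P = [6];  Q = [1]
  Insert 5 (step 2): P = [5] / [6];  Q = [1] / [2]
  Insert 9 (step 3): P = [5, 9] / [6];  Q = [1, 3] / [2]
  Insert 2 (step 4): P = [2, 9] / [5] / [6];  Q = [1, 3] / [2] / [4]
  Insert 7 (step 5): P = [2, 7] / [5, 9] / [6];  Q = [1, 3] / [2, 5] / [4]
  Insert 1 (step 6): P = [1, 7] / [2, 9] / [5] / [6];  Q = [1, 3] / [2, 5] / [4] / [6]
  Insert 8 (step 7): P = [1, 7, 8] / [2, 9] / [5] / [6];  Q = [1, 3, 7] / [2, 5] / [4] / [6]
  Insert 3 (step 8): P = [1, 3, 8] / [2, 7] / [5, 9] / [6];  Q = [1, 3, 7] / [2, 5] / [4, 8] / [6]
  Insert 4 (step 9): P = [1, 3, 4] / [2, 7, 8] / [5, 9] / [6];  Q = [1, 3, 7] / [2, 5, 9] / [4, 8] / [6]
Final shape: (3, 3, 2, 1).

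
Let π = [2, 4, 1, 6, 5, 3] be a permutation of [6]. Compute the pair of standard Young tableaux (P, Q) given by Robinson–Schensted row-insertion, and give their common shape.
P = [1, 3, 5] / [2, 4] / [6];  Q = [1, 2, 4] / [3, 5] / [6];  common shape = (3, 2, 1)

Row-insert the values π_1, π_2, … into P one at a time, bumping the leftmost entry strictly greater than the inserted value down to the next row. The recording tableau Q records, in position (i, j), the step at which that cell was added to P.
  Insert 2 (step 1): P = [2];  Q = [1]
  Insert 4 (step 2): P = [2, 4];  Q = [1, 2]
  Insert 1 (step 3): P = [1, 4] / [2];  Q = [1, 2] / [3]
  Insert 6 (step 4): P = [1, 4, 6] / [2];  Q = [1, 2, 4] / [3]
  Insert 5 (step 5): P = [1, 4, 5] / [2, 6];  Q = [1, 2, 4] / [3, 5]
  Insert 3 (step 6): P = [1, 3, 5] / [2, 4] / [6];  Q = [1, 2, 4] / [3, 5] / [6]
Final shape: (3, 2, 1).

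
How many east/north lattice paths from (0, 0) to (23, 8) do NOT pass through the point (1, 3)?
Number of paths = 7565805

Total paths from (0, 0) to (23, 8): C(31, 23) = 7888725. Paths through (1, 3): (paths (0, 0) → (1, 3)) × (paths (1, 3) → (23, 8)) = C(4, 1) · C(27, 22) = 4 · 80730 = 322920. Avoidance count = 7888725 − 322920 = 7565805.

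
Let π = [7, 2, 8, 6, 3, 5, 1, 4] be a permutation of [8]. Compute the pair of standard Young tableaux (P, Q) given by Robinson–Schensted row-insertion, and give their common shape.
P = [1, 3, 4] / [2, 5] / [6, 8] / [7];  Q = [1, 3, 6] / [2, 4] / [5, 8] / [7];  common shape = (3, 2, 2, 1)

Row-insert the values π_1, π_2, … into P one at a time, bumping the leftmost entry strictly greater than the inserted value down to the next row. The recording tableau Q records, in position (i, j), the step at which that cell was added to P.
  Insert 7 (step 1): P = [7];  Q = [1]
  Insert 2 (step 2): P = [2] / [7];  Q = [1] / [2]
  Insert 8 (step 3): P = [2, 8] / [7];  Q = [1, 3] / [2]
  Insert 6 (step 4): P = [2, 6] / [7, 8];  Q = [1, 3] / [2, 4]
  Insert 3 (step 5): P = [2, 3] / [6, 8] / [7];  Q = [1, 3] / [2, 4] / [5]
  Insert 5 (step 6): P = [2, 3, 5] / [6, 8] / [7];  Q = [1, 3, 6] / [2, 4] / [5]
  Insert 1 (step 7): P = [1, 3, 5] / [2, 8] / [6] / [7];  Q = [1, 3, 6] / [2, 4] / [5] / [7]
  Insert 4 (step 8): P = [1, 3, 4] / [2, 5] / [6, 8] / [7];  Q = [1, 3, 6] / [2, 4] / [5, 8] / [7]
Final shape: (3, 2, 2, 1).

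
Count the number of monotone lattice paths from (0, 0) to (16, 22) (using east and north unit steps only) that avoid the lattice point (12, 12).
Number of paths = 19533114274

Total paths from (0, 0) to (16, 22): C(38, 16) = 22239974430. Paths through (12, 12): (paths (0, 0) → (12, 12)) × (paths (12, 12) → (16, 22)) = C(24, 12) · C(14, 4) = 2704156 · 1001 = 2706860156. Avoidance count = 22239974430 − 2706860156 = 19533114274.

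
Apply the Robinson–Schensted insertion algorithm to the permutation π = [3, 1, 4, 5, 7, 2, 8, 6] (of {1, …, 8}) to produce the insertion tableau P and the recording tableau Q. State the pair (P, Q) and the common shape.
P = [1, 2, 5, 6, 8] / [3, 4, 7];  Q = [1, 3, 4, 5, 7] / [2, 6, 8];  common shape = (5, 3)

Row-insert the values π_1, π_2, … into P one at a time, bumping the leftmost entry strictly greater than the inserted value down to the next row. The recording tableau Q records, in position (i, j), the step at which that cell was added to P.
  Insert 3 (step 1): P = [3];  Q = [1]
  Insert 1 (step 2): P = [1] / [3];  Q = [1] / [2]
  Insert 4 (step 3): P = [1, 4] / [3];  Q = [1, 3] / [2]
  Insert 5 (step 4): P = [1, 4, 5] / [3];  Q = [1, 3, 4] / [2]
  Insert 7 (step 5): P = [1, 4, 5, 7] / [3];  Q = [1, 3, 4, 5] / [2]
  Insert 2 (step 6): P = [1, 2, 5, 7] / [3, 4];  Q = [1, 3, 4, 5] / [2, 6]
  Insert 8 (step 7): P = [1, 2, 5, 7, 8] / [3, 4];  Q = [1, 3, 4, 5, 7] / [2, 6]
  Insert 6 (step 8): P = [1, 2, 5, 6, 8] / [3, 4, 7];  Q = [1, 3, 4, 5, 7] / [2, 6, 8]
Final shape: (5, 3).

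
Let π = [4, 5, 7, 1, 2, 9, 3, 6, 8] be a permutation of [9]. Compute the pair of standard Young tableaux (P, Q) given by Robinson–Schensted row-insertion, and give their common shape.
P = [1, 2, 3, 6, 8] / [4, 5, 7, 9];  Q = [1, 2, 3, 6, 9] / [4, 5, 7, 8];  common shape = (5, 4)

Row-insert the values π_1, π_2, … into P one at a time, bumping the leftmost entry strictly greater than the inserted value down to the next row. The recording tableau Q records, in position (i, j), the step at which that cell was added to P.
  Insert 4 (step 1): P = [4];  Q = [1]
  Insert 5 (step 2): P = [4, 5];  Q = [1, 2]
  Insert 7 (step 3): P = [4, 5, 7];  Q = [1, 2, 3]
  Insert 1 (step 4): P = [1, 5, 7] / [4];  Q = [1, 2, 3] / [4]
  Insert 2 (step 5): P = [1, 2, 7] / [4, 5];  Q = [1, 2, 3] / [4, 5]
  Insert 9 (step 6): P = [1, 2, 7, 9] / [4, 5];  Q = [1, 2, 3, 6] / [4, 5]
  Insert 3 (step 7): P = [1, 2, 3, 9] / [4, 5, 7];  Q = [1, 2, 3, 6] / [4, 5, 7]
  Insert 6 (step 8): P = [1, 2, 3, 6] / [4, 5, 7, 9];  Q = [1, 2, 3, 6] / [4, 5, 7, 8]
  Insert 8 (step 9): P = [1, 2, 3, 6, 8] / [4, 5, 7, 9];  Q = [1, 2, 3, 6, 9] / [4, 5, 7, 8]
Final shape: (5, 4).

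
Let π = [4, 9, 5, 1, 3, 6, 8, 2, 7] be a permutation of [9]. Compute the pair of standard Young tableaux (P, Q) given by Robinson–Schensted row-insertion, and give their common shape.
P = [1, 2, 6, 7] / [3, 5, 8] / [4] / [9];  Q = [1, 2, 6, 7] / [3, 5, 9] / [4] / [8];  common shape = (4, 3, 1, 1)

Row-insert the values π_1, π_2, … into P one at a time, bumping the leftmost entry strictly greater than the inserted value down to the next row. The recording tableau Q records, in position (i, j), the step at which that cell was added to P.
  Insert 4 (step 1): P = [4];  Q = [1]
  Insert 9 (step 2): P = [4, 9];  Q = [1, 2]
  Insert 5 (step 3): P = [4, 5] / [9];  Q = [1, 2] / [3]
  Insert 1 (step 4): P = [1, 5] / [4] / [9];  Q = [1, 2] / [3] / [4]
  Insert 3 (step 5): P = [1, 3] / [4, 5] / [9];  Q = [1, 2] / [3, 5] / [4]
  Insert 6 (step 6): P = [1, 3, 6] / [4, 5] / [9];  Q = [1, 2, 6] / [3, 5] / [4]
  Insert 8 (step 7): P = [1, 3, 6, 8] / [4, 5] / [9];  Q = [1, 2, 6, 7] / [3, 5] / [4]
  Insert 2 (step 8): P = [1, 2, 6, 8] / [3, 5] / [4] / [9];  Q = [1, 2, 6, 7] / [3, 5] / [4] / [8]
  Insert 7 (step 9): P = [1, 2, 6, 7] / [3, 5, 8] / [4] / [9];  Q = [1, 2, 6, 7] / [3, 5, 9] / [4] / [8]
Final shape: (4, 3, 1, 1).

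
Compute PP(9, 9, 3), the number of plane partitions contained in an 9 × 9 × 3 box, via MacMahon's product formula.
PP(9, 9, 3) = 1371597504992

Evaluate the triple product over i = 1..9, j = 1..9, k = 1..3. The factors are (2/1) · (3/2) · (4/3) · (3/2) · (4/3) · (5/4) · (4/3) · (5/4) · … (243 factors total). The numerators and denominators telescope so the product is an integer; carrying out the multiplication exactly gives PP(9, 9, 3) = 1371597504992.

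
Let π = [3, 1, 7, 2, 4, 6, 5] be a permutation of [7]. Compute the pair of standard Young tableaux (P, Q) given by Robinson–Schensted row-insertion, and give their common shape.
P = [1, 2, 4, 5] / [3, 6] / [7];  Q = [1, 3, 5, 6] / [2, 4] / [7];  common shape = (4, 2, 1)

Row-insert the values π_1, π_2, … into P one at a time, bumping the leftmost entry strictly greater than the inserted value down to the next row. The recording tableau Q records, in position (i, j), the step at which that cell was added to P.
  Insert 3 (step 1): P = [3];  Q = [1]
  Insert 1 (step 2): P = [1] / [3];  Q = [1] / [2]
  Insert 7 (step 3): P = [1, 7] / [3];  Q = [1, 3] / [2]
  Insert 2 (step 4): P = [1, 2] / [3, 7];  Q = [1, 3] / [2, 4]
  Insert 4 (step 5): P = [1, 2, 4] / [3, 7];  Q = [1, 3, 5] / [2, 4]
  Insert 6 (step 6): P = [1, 2, 4, 6] / [3, 7];  Q = [1, 3, 5, 6] / [2, 4]
  Insert 5 (step 7): P = [1, 2, 4, 5] / [3, 6] / [7];  Q = [1, 3, 5, 6] / [2, 4] / [7]
Final shape: (4, 2, 1).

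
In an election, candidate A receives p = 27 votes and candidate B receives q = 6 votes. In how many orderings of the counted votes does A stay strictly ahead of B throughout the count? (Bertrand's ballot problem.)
Strict-lead orderings = 704816

Total orderings of the 33 votes with 27 for A: C(33, 27) = 1107568. By the Bertrand ballot formula (Cycle Lemma / reflection principle), the number of orderings in which A is strictly ahead of B throughout is (p − q)/(p + q) · C(p + q, p) = (27 − 6)/(27 + 6) · 1107568 = 704816.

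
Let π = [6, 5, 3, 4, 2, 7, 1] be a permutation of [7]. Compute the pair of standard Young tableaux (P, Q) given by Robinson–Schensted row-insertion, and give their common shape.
P = [1, 4, 7] / [2] / [3] / [5] / [6];  Q = [1, 4, 6] / [2] / [3] / [5] / [7];  common shape = (3, 1, 1, 1, 1)

Row-insert the values π_1, π_2, … into P one at a time, bumping the leftmost entry strictly greater than the inserted value down to the next row. The recording tableau Q records, in position (i, j), the step at which that cell was added to P.
  Insert 6 (step 1): P = [6];  Q = [1]
  Insert 5 (step 2): P = [5] / [6];  Q = [1] / [2]
  Insert 3 (step 3): P = [3] / [5] / [6];  Q = [1] / [2] / [3]
  Insert 4 (step 4): P = [3, 4] / [5] / [6];  Q = [1, 4] / [2] / [3]
  Insert 2 (step 5): P = [2, 4] / [3] / [5] / [6];  Q = [1, 4] / [2] / [3] / [5]
  Insert 7 (step 6): P = [2, 4, 7] / [3] / [5] / [6];  Q = [1, 4, 6] / [2] / [3] / [5]
  Insert 1 (step 7): P = [1, 4, 7] / [2] / [3] / [5] / [6];  Q = [1, 4, 6] / [2] / [3] / [5] / [7]
Final shape: (3, 1, 1, 1, 1).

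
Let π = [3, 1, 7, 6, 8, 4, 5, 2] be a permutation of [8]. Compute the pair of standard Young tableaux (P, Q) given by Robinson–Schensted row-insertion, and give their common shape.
P = [1, 2, 5] / [3, 4, 8] / [6] / [7];  Q = [1, 3, 5] / [2, 4, 7] / [6] / [8];  common shape = (3, 3, 1, 1)

Row-insert the values π_1, π_2, … into P one at a time, bumping the leftmost entry strictly greater than the inserted value down to the next row. The recording tableau Q records, in position (i, j), the step at which that cell was added to P.
  Insert 3 (step 1): P = [3];  Q = [1]
  Insert 1 (step 2): P = [1] / [3];  Q = [1] / [2]
  Insert 7 (step 3): P = [1, 7] / [3];  Q = [1, 3] / [2]
  Insert 6 (step 4): P = [1, 6] / [3, 7];  Q = [1, 3] / [2, 4]
  Insert 8 (step 5): P = [1, 6, 8] / [3, 7];  Q = [1, 3, 5] / [2, 4]
  Insert 4 (step 6): P = [1, 4, 8] / [3, 6] / [7];  Q = [1, 3, 5] / [2, 4] / [6]
  Insert 5 (step 7): P = [1, 4, 5] / [3, 6, 8] / [7];  Q = [1, 3, 5] / [2, 4, 7] / [6]
  Insert 2 (step 8): P = [1, 2, 5] / [3, 4, 8] / [6] / [7];  Q = [1, 3, 5] / [2, 4, 7] / [6] / [8]
Final shape: (3, 3, 1, 1).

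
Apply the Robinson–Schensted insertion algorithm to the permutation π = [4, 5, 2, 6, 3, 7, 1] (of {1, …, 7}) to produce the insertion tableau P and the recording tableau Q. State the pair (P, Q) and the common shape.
P = [1, 3, 6, 7] / [2, 5] / [4];  Q = [1, 2, 4, 6] / [3, 5] / [7];  common shape = (4, 2, 1)

Row-insert the values π_1, π_2, … into P one at a time, bumping the leftmost entry strictly greater than the inserted value down to the next row. The recording tableau Q records, in position (i, j), the step at which that cell was added to P.
  Insert 4 (step 1): P = [4];  Q = [1]
  Insert 5 (step 2): P = [4, 5];  Q = [1, 2]
  Insert 2 (step 3): P = [2, 5] / [4];  Q = [1, 2] / [3]
  Insert 6 (step 4): P = [2, 5, 6] / [4];  Q = [1, 2, 4] / [3]
  Insert 3 (step 5): P = [2, 3, 6] / [4, 5];  Q = [1, 2, 4] / [3, 5]
  Insert 7 (step 6): P = [2, 3, 6, 7] / [4, 5];  Q = [1, 2, 4, 6] / [3, 5]
  Insert 1 (step 7): P = [1, 3, 6, 7] / [2, 5] / [4];  Q = [1, 2, 4, 6] / [3, 5] / [7]
Final shape: (4, 2, 1).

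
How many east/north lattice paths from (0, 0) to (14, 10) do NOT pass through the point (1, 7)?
Number of paths = 1956776

Total paths from (0, 0) to (14, 10): C(24, 14) = 1961256. Paths through (1, 7): (paths (0, 0) → (1, 7)) × (paths (1, 7) → (14, 10)) = C(8, 1) · C(16, 13) = 8 · 560 = 4480. Avoidance count = 1961256 − 4480 = 1956776.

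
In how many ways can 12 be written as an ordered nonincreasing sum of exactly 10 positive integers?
p(12, 10 parts) = 2

Partitions of n into exactly k parts ↔ partitions of n − k into at most k parts (subtract 1 from each part). For n = 12, k = 10, the partitions are: 3+1+1+1+1+1+1+1+1+1, 2+2+1+1+1+1+1+1+1+1. Count = 2.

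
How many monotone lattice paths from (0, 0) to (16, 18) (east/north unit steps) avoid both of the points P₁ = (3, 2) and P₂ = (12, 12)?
Number of paths = 1151443320

Inclusion–exclusion. Total paths: C(34, 16) = 2203961430. Through P₁: C(5, 3)·C(29, 13) = 678639150. Through P₂: C(24, 12)·C(10, 4) = 567872760. Since P₁ is strictly southwest of P₂, a monotone path through both must visit P₁ then P₂; paths through both = C(5, 3)·C(19, 9)·C(10, 4) = 193993800. Avoid both = 2203961430 − 678639150 − 567872760 + 193993800 = 1151443320.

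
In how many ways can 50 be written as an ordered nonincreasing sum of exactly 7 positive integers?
p(50, 7 parts) = 8946

Partitions of n into exactly k parts are in bijection with partitions of n − k into at most k parts (subtract 1 from each part). So p(50, exactly 7) = p(43, parts ≤ 7). Computing via the recurrence p(m, j) = p(m, j−1) + p(m−j, j) gives 8946.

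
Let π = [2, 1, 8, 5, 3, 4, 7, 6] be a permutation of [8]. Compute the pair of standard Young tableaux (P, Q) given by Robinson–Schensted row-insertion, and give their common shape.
P = [1, 3, 4, 6] / [2, 5, 7] / [8];  Q = [1, 3, 6, 7] / [2, 4, 8] / [5];  common shape = (4, 3, 1)

Row-insert the values π_1, π_2, … into P one at a time, bumping the leftmost entry strictly greater than the inserted value down to the next row. The recording tableau Q records, in position (i, j), the step at which that cell was added to P.
  Insert 2 (step 1): P = [2];  Q = [1]
  Insert 1 (step 2): P = [1] / [2];  Q = [1] / [2]
  Insert 8 (step 3): P = [1, 8] / [2];  Q = [1, 3] / [2]
  Insert 5 (step 4): P = [1, 5] / [2, 8];  Q = [1, 3] / [2, 4]
  Insert 3 (step 5): P = [1, 3] / [2, 5] / [8];  Q = [1, 3] / [2, 4] / [5]
  Insert 4 (step 6): P = [1, 3, 4] / [2, 5] / [8];  Q = [1, 3, 6] / [2, 4] / [5]
  Insert 7 (step 7): P = [1, 3, 4, 7] / [2, 5] / [8];  Q = [1, 3, 6, 7] / [2, 4] / [5]
  Insert 6 (step 8): P = [1, 3, 4, 6] / [2, 5, 7] / [8];  Q = [1, 3, 6, 7] / [2, 4, 8] / [5]
Final shape: (4, 3, 1).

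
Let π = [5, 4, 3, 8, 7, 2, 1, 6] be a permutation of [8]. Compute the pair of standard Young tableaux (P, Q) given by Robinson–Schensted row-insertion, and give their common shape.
P = [1, 6] / [2, 7] / [3, 8] / [4] / [5];  Q = [1, 4] / [2, 5] / [3, 8] / [6] / [7];  common shape = (2, 2, 2, 1, 1)

Row-insert the values π_1, π_2, … into P one at a time, bumping the leftmost entry strictly greater than the inserted value down to the next row. The recording tableau Q records, in position (i, j), the step at which that cell was added to P.
  Insert 5 (step 1): P = [5];  Q = [1]
  Insert 4 (step 2): P = [4] / [5];  Q = [1] / [2]
  Insert 3 (step 3): P = [3] / [4] / [5];  Q = [1] / [2] / [3]
  Insert 8 (step 4): P = [3, 8] / [4] / [5];  Q = [1, 4] / [2] / [3]
  Insert 7 (step 5): P = [3, 7] / [4, 8] / [5];  Q = [1, 4] / [2, 5] / [3]
  Insert 2 (step 6): P = [2, 7] / [3, 8] / [4] / [5];  Q = [1, 4] / [2, 5] / [3] / [6]
  Insert 1 (step 7): P = [1, 7] / [2, 8] / [3] / [4] / [5];  Q = [1, 4] / [2, 5] / [3] / [6] / [7]
  Insert 6 (step 8): P = [1, 6] / [2, 7] / [3, 8] / [4] / [5];  Q = [1, 4] / [2, 5] / [3, 8] / [6] / [7]
Final shape: (2, 2, 2, 1, 1).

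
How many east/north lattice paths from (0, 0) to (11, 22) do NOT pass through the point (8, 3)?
Number of paths = 193282620

Total paths from (0, 0) to (11, 22): C(33, 11) = 193536720. Paths through (8, 3): (paths (0, 0) → (8, 3)) × (paths (8, 3) → (11, 22)) = C(11, 8) · C(22, 3) = 165 · 1540 = 254100. Avoidance count = 193536720 − 254100 = 193282620.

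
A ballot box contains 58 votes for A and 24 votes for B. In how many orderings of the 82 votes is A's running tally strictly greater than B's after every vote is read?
Strict-lead orderings = 135149486797357273800

Total orderings of the 82 votes with 58 for A: C(82, 58) = 325948762275979307400. By the Bertrand ballot formula (Cycle Lemma / reflection principle), the number of orderings in which A is strictly ahead of B throughout is (p − q)/(p + q) · C(p + q, p) = (58 − 24)/(58 + 24) · 325948762275979307400 = 135149486797357273800.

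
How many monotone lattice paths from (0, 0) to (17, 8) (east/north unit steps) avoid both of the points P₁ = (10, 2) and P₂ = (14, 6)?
Number of paths = 626919

Inclusion–exclusion. Total paths: C(25, 17) = 1081575. Through P₁: C(12, 10)·C(13, 7) = 113256. Through P₂: C(20, 14)·C(5, 3) = 387600. Since P₁ is strictly southwest of P₂, a monotone path through both must visit P₁ then P₂; paths through both = C(12, 10)·C(8, 4)·C(5, 3) = 46200. Avoid both = 1081575 − 113256 − 387600 + 46200 = 626919.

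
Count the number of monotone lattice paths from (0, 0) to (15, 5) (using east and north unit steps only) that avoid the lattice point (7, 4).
Number of paths = 12534

Total paths from (0, 0) to (15, 5): C(20, 15) = 15504. Paths through (7, 4): (paths (0, 0) → (7, 4)) × (paths (7, 4) → (15, 5)) = C(11, 7) · C(9, 8) = 330 · 9 = 2970. Avoidance count = 15504 − 2970 = 12534.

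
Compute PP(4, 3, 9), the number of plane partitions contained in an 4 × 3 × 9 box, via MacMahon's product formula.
PP(4, 3, 9) = 13026013

Evaluate the triple product over i = 1..4, j = 1..3, k = 1..9. The factors are (2/1) · (3/2) · (4/3) · (5/4) · (6/5) · (7/6) · (8/7) · (9/8) · … (108 factors total). The numerators and denominators telescope so the product is an integer; carrying out the multiplication exactly gives PP(4, 3, 9) = 13026013.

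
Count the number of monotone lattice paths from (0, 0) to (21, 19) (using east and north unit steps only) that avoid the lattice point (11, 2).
Number of paths = 130624378170

Total paths from (0, 0) to (21, 19): C(40, 21) = 131282408400. Paths through (11, 2): (paths (0, 0) → (11, 2)) × (paths (11, 2) → (21, 19)) = C(13, 11) · C(27, 10) = 78 · 8436285 = 658030230. Avoidance count = 131282408400 − 658030230 = 130624378170.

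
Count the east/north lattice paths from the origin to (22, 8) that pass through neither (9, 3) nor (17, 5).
Number of paths = 3047661

Inclusion–exclusion. Total paths: C(30, 22) = 5852925. Through P₁: C(12, 9)·C(18, 13) = 1884960. Through P₂: C(22, 17)·C(8, 5) = 1474704. Since P₁ is strictly southwest of P₂, a monotone path through both must visit P₁ then P₂; paths through both = C(12, 9)·C(10, 8)·C(8, 5) = 554400. Avoid both = 5852925 − 1884960 − 1474704 + 554400 = 3047661.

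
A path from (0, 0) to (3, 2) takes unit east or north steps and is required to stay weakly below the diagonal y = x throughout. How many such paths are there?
Number of paths = 5

By the reflection principle (André's argument), the number of monotone paths to (3, 2) with n ≤ m that never go above y = x is C(5, 3) − C(5, 4) = 10 − 5 = 5.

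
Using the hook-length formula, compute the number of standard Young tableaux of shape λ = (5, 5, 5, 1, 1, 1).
# SYT of shape (5, 5, 5, 1, 1, 1) = 1429428

Hook-length formula: f^λ = n! / Π hook(c), product over all cells c of the Young diagram. For λ = (5, 5, 5, 1, 1, 1), n = 18 boxes. Hook lengths by row (left-to-right, top-to-bottom): [10, 6, 5, 4, 3]; [9, 5, 4, 3, 2]; [8, 4, 3, 2, 1]; [3]; [2]; [1]. Product of hooks = 4478976000. So f^λ = 18! / 4478976000 = 6402373705728000 / 4478976000 = 1429428.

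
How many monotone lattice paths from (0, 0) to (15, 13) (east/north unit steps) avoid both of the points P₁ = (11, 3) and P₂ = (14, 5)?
Number of paths = 37005904

Inclusion–exclusion. Total paths: C(28, 15) = 37442160. Through P₁: C(14, 11)·C(14, 4) = 364364. Through P₂: C(19, 14)·C(9, 1) = 104652. Since P₁ is strictly southwest of P₂, a monotone path through both must visit P₁ then P₂; paths through both = C(14, 11)·C(5, 3)·C(9, 1) = 32760. Avoid both = 37442160 − 364364 − 104652 + 32760 = 37005904.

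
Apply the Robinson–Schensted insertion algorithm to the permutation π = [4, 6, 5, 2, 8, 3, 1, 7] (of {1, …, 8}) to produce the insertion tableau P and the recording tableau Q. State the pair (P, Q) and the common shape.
P = [1, 3, 7] / [2, 5, 8] / [4] / [6];  Q = [1, 2, 5] / [3, 6, 8] / [4] / [7];  common shape = (3, 3, 1, 1)

Row-insert the values π_1, π_2, … into P one at a time, bumping the leftmost entry strictly greater than the inserted value down to the next row. The recording tableau Q records, in position (i, j), the step at which that cell was added to P.
  Insert 4 (step 1): P = [4];  Q = [1]
  Insert 6 (step 2): P = [4, 6];  Q = [1, 2]
  Insert 5 (step 3): P = [4, 5] / [6];  Q = [1, 2] / [3]
  Insert 2 (step 4): P = [2, 5] / [4] / [6];  Q = [1, 2] / [3] / [4]
  Insert 8 (step 5): P = [2, 5, 8] / [4] / [6];  Q = [1, 2, 5] / [3] / [4]
  Insert 3 (step 6): P = [2, 3, 8] / [4, 5] / [6];  Q = [1, 2, 5] / [3, 6] / [4]
  Insert 1 (step 7): P = [1, 3, 8] / [2, 5] / [4] / [6];  Q = [1, 2, 5] / [3, 6] / [4] / [7]
  Insert 7 (step 8): P = [1, 3, 7] / [2, 5, 8] / [4] / [6];  Q = [1, 2, 5] / [3, 6, 8] / [4] / [7]
Final shape: (3, 3, 1, 1).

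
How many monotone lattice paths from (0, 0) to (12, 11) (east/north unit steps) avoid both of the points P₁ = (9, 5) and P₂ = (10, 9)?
Number of paths = 689702

Inclusion–exclusion. Total paths: C(23, 12) = 1352078. Through P₁: C(14, 9)·C(9, 3) = 168168. Through P₂: C(19, 10)·C(4, 2) = 554268. Since P₁ is strictly southwest of P₂, a monotone path through both must visit P₁ then P₂; paths through both = C(14, 9)·C(5, 1)·C(4, 2) = 60060. Avoid both = 1352078 − 168168 − 554268 + 60060 = 689702.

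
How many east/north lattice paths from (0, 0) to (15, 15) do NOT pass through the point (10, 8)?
Number of paths = 120461184

Total paths from (0, 0) to (15, 15): C(30, 15) = 155117520. Paths through (10, 8): (paths (0, 0) → (10, 8)) × (paths (10, 8) → (15, 15)) = C(18, 10) · C(12, 5) = 43758 · 792 = 34656336. Avoidance count = 155117520 − 34656336 = 120461184.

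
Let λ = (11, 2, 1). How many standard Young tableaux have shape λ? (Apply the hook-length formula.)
# SYT of shape (11, 2, 1) = 560

Hook-length formula: f^λ = n! / Π hook(c), product over all cells c of the Young diagram. For λ = (11, 2, 1), n = 14 boxes. Hook lengths by row (left-to-right, top-to-bottom): [13, 11, 9, 8, 7, 6, 5, 4, 3, 2, 1]; [3, 1]; [1]. Product of hooks = 155675520. So f^λ = 14! / 155675520 = 87178291200 / 155675520 = 560.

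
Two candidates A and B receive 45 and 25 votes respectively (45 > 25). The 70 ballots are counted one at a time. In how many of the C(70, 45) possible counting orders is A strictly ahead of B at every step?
Strict-lead orderings = 1844503362944223072

Total orderings of the 70 votes with 45 for A: C(70, 45) = 6455761770304780752. By the Bertrand ballot formula (Cycle Lemma / reflection principle), the number of orderings in which A is strictly ahead of B throughout is (p − q)/(p + q) · C(p + q, p) = (45 − 25)/(45 + 25) · 6455761770304780752 = 1844503362944223072.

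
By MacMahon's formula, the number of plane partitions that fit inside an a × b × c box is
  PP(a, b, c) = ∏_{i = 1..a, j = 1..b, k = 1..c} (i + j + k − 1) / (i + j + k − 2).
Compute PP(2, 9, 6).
PP(2, 9, 6) = 5725720

Evaluate the triple product over i = 1..2, j = 1..9, k = 1..6. The factors are (2/1) · (3/2) · (4/3) · (5/4) · (6/5) · (7/6) · (3/2) · (4/3) · … (108 factors total). The numerators and denominators telescope so the product is an integer; carrying out the multiplication exactly gives PP(2, 9, 6) = 5725720.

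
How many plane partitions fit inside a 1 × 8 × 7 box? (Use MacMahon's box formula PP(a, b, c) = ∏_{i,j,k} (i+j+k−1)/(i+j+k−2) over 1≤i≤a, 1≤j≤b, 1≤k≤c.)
PP(1, 8, 7) = 6435

Evaluate the triple product over i = 1..1, j = 1..8, k = 1..7. The factors are (2/1) · (3/2) · (4/3) · (5/4) · (6/5) · (7/6) · (8/7) · (3/2) · … (56 factors total). The numerators and denominators telescope so the product is an integer; carrying out the multiplication exactly gives PP(1, 8, 7) = 6435.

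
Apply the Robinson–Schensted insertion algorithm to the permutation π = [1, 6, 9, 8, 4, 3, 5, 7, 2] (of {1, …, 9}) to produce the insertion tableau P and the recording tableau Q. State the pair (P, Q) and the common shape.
P = [1, 2, 5, 7] / [3, 8] / [4] / [6] / [9];  Q = [1, 2, 3, 8] / [4, 7] / [5] / [6] / [9];  common shape = (4, 2, 1, 1, 1)

Row-insert the values π_1, π_2, … into P one at a time, bumping the leftmost entry strictly greater than the inserted value down to the next row. The recording tableau Q records, in position (i, j), the step at which that cell was added to P.
  Insert 1 (step 1): P = [1];  Q = [1]
  Insert 6 (step 2): P = [1, 6];  Q = [1, 2]
  Insert 9 (step 3): P = [1, 6, 9];  Q = [1, 2, 3]
  Insert 8 (step 4): P = [1, 6, 8] / [9];  Q = [1, 2, 3] / [4]
  Insert 4 (step 5): P = [1, 4, 8] / [6] / [9];  Q = [1, 2, 3] / [4] / [5]
  Insert 3 (step 6): P = [1, 3, 8] / [4] / [6] / [9];  Q = [1, 2, 3] / [4] / [5] / [6]
  Insert 5 (step 7): P = [1, 3, 5] / [4, 8] / [6] / [9];  Q = [1, 2, 3] / [4, 7] / [5] / [6]
  Insert 7 (step 8): P = [1, 3, 5, 7] / [4, 8] / [6] / [9];  Q = [1, 2, 3, 8] / [4, 7] / [5] / [6]
  Insert 2 (step 9): P = [1, 2, 5, 7] / [3, 8] / [4] / [6] / [9];  Q = [1, 2, 3, 8] / [4, 7] / [5] / [6] / [9]
Final shape: (4, 2, 1, 1, 1).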